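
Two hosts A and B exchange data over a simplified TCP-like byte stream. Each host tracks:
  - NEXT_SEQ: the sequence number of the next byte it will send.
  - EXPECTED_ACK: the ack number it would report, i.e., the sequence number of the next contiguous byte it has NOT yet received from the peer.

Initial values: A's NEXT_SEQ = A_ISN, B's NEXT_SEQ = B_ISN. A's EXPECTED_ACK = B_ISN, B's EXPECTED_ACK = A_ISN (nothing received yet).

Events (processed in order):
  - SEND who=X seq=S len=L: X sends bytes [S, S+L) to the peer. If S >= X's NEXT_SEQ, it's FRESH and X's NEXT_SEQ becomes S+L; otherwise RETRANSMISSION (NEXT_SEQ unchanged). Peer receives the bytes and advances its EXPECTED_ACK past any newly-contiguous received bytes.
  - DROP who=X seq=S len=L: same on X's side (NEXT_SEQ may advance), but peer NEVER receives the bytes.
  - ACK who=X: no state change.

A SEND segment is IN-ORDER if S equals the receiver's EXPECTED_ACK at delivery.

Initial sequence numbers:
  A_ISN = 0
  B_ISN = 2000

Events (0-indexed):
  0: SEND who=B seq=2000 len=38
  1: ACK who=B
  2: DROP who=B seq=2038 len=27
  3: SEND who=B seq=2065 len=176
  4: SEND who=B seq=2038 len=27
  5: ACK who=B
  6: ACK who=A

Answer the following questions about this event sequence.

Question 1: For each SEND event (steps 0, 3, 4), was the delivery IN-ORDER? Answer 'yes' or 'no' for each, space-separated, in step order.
Answer: yes no yes

Derivation:
Step 0: SEND seq=2000 -> in-order
Step 3: SEND seq=2065 -> out-of-order
Step 4: SEND seq=2038 -> in-order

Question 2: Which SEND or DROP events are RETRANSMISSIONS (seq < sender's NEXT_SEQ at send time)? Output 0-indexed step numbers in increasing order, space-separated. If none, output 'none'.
Answer: 4

Derivation:
Step 0: SEND seq=2000 -> fresh
Step 2: DROP seq=2038 -> fresh
Step 3: SEND seq=2065 -> fresh
Step 4: SEND seq=2038 -> retransmit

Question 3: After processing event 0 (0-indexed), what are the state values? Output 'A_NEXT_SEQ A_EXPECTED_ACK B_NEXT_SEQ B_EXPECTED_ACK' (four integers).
After event 0: A_seq=0 A_ack=2038 B_seq=2038 B_ack=0

0 2038 2038 0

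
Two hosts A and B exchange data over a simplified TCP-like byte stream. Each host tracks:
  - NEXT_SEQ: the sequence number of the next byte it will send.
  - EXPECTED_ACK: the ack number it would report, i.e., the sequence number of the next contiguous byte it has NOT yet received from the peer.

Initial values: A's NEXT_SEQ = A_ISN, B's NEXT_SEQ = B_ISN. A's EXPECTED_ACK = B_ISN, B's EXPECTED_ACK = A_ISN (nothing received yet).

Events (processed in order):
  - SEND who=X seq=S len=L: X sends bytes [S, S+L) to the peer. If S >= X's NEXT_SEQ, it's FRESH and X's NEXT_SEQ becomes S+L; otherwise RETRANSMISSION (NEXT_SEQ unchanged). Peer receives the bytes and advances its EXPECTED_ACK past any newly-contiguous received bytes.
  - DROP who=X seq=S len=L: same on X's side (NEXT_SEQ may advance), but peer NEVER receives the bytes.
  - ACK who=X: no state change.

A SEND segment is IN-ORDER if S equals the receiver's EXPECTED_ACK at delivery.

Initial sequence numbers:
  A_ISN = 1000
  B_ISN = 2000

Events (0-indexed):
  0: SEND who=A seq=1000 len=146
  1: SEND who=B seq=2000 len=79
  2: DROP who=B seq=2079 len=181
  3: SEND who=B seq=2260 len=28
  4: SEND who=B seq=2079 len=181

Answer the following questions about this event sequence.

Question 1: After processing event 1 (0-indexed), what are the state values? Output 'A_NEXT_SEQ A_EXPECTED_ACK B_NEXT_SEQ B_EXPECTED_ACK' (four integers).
After event 0: A_seq=1146 A_ack=2000 B_seq=2000 B_ack=1146
After event 1: A_seq=1146 A_ack=2079 B_seq=2079 B_ack=1146

1146 2079 2079 1146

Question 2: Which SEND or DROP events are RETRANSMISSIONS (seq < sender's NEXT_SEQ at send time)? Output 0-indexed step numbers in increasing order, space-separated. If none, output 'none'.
Answer: 4

Derivation:
Step 0: SEND seq=1000 -> fresh
Step 1: SEND seq=2000 -> fresh
Step 2: DROP seq=2079 -> fresh
Step 3: SEND seq=2260 -> fresh
Step 4: SEND seq=2079 -> retransmit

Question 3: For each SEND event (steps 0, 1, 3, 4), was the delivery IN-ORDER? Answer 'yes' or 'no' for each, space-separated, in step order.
Answer: yes yes no yes

Derivation:
Step 0: SEND seq=1000 -> in-order
Step 1: SEND seq=2000 -> in-order
Step 3: SEND seq=2260 -> out-of-order
Step 4: SEND seq=2079 -> in-order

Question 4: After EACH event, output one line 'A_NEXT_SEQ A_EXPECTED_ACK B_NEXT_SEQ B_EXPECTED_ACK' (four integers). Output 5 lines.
1146 2000 2000 1146
1146 2079 2079 1146
1146 2079 2260 1146
1146 2079 2288 1146
1146 2288 2288 1146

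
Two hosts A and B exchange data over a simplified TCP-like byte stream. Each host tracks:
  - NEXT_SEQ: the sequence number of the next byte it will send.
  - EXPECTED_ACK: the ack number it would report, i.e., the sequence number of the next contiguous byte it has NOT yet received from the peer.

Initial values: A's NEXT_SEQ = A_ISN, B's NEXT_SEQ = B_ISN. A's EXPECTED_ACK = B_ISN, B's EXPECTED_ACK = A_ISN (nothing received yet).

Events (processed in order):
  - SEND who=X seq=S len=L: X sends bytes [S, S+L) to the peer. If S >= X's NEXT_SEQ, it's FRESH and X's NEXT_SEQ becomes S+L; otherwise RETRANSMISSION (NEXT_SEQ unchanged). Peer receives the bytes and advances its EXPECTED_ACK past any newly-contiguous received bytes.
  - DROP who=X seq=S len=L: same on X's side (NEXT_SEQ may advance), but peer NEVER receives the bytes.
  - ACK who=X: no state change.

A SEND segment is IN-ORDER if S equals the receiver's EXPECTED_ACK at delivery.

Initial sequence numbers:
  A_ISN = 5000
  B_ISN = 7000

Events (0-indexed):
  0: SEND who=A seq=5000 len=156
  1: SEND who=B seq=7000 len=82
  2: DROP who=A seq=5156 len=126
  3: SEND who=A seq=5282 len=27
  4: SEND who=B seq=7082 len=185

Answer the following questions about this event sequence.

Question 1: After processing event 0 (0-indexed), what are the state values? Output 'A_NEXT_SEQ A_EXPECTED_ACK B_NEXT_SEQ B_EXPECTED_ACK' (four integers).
After event 0: A_seq=5156 A_ack=7000 B_seq=7000 B_ack=5156

5156 7000 7000 5156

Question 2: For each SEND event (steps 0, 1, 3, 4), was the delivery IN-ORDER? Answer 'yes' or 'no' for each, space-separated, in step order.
Step 0: SEND seq=5000 -> in-order
Step 1: SEND seq=7000 -> in-order
Step 3: SEND seq=5282 -> out-of-order
Step 4: SEND seq=7082 -> in-order

Answer: yes yes no yes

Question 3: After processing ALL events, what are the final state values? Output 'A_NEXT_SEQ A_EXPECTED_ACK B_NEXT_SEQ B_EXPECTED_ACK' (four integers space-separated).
After event 0: A_seq=5156 A_ack=7000 B_seq=7000 B_ack=5156
After event 1: A_seq=5156 A_ack=7082 B_seq=7082 B_ack=5156
After event 2: A_seq=5282 A_ack=7082 B_seq=7082 B_ack=5156
After event 3: A_seq=5309 A_ack=7082 B_seq=7082 B_ack=5156
After event 4: A_seq=5309 A_ack=7267 B_seq=7267 B_ack=5156

Answer: 5309 7267 7267 5156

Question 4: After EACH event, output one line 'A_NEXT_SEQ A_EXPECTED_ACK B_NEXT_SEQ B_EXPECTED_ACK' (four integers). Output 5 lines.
5156 7000 7000 5156
5156 7082 7082 5156
5282 7082 7082 5156
5309 7082 7082 5156
5309 7267 7267 5156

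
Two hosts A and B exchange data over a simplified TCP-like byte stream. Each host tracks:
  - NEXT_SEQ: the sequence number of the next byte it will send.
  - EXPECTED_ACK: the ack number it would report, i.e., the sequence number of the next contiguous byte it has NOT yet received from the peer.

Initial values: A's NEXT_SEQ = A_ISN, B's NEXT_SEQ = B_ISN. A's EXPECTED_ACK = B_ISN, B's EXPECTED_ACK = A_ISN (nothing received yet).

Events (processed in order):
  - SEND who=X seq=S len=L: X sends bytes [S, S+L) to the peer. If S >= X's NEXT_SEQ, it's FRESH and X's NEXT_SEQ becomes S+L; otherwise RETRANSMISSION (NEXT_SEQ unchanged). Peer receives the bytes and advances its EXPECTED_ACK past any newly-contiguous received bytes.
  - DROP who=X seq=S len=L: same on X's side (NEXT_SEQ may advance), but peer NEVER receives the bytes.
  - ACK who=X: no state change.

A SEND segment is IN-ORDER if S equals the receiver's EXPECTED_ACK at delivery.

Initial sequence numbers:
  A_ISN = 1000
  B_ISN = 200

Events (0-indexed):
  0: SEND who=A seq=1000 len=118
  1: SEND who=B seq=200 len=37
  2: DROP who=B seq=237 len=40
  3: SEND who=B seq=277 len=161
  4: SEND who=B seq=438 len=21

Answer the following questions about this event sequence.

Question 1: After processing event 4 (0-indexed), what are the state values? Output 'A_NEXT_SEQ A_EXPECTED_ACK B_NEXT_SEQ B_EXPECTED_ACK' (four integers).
After event 0: A_seq=1118 A_ack=200 B_seq=200 B_ack=1118
After event 1: A_seq=1118 A_ack=237 B_seq=237 B_ack=1118
After event 2: A_seq=1118 A_ack=237 B_seq=277 B_ack=1118
After event 3: A_seq=1118 A_ack=237 B_seq=438 B_ack=1118
After event 4: A_seq=1118 A_ack=237 B_seq=459 B_ack=1118

1118 237 459 1118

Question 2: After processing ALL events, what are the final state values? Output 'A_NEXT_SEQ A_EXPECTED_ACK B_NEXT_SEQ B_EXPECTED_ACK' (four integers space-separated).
After event 0: A_seq=1118 A_ack=200 B_seq=200 B_ack=1118
After event 1: A_seq=1118 A_ack=237 B_seq=237 B_ack=1118
After event 2: A_seq=1118 A_ack=237 B_seq=277 B_ack=1118
After event 3: A_seq=1118 A_ack=237 B_seq=438 B_ack=1118
After event 4: A_seq=1118 A_ack=237 B_seq=459 B_ack=1118

Answer: 1118 237 459 1118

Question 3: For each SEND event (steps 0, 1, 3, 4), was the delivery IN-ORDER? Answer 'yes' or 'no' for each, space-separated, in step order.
Step 0: SEND seq=1000 -> in-order
Step 1: SEND seq=200 -> in-order
Step 3: SEND seq=277 -> out-of-order
Step 4: SEND seq=438 -> out-of-order

Answer: yes yes no no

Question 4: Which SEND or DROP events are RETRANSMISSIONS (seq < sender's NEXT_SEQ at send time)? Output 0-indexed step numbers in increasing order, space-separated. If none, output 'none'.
Answer: none

Derivation:
Step 0: SEND seq=1000 -> fresh
Step 1: SEND seq=200 -> fresh
Step 2: DROP seq=237 -> fresh
Step 3: SEND seq=277 -> fresh
Step 4: SEND seq=438 -> fresh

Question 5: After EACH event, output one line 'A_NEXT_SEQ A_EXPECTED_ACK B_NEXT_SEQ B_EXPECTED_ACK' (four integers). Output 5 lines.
1118 200 200 1118
1118 237 237 1118
1118 237 277 1118
1118 237 438 1118
1118 237 459 1118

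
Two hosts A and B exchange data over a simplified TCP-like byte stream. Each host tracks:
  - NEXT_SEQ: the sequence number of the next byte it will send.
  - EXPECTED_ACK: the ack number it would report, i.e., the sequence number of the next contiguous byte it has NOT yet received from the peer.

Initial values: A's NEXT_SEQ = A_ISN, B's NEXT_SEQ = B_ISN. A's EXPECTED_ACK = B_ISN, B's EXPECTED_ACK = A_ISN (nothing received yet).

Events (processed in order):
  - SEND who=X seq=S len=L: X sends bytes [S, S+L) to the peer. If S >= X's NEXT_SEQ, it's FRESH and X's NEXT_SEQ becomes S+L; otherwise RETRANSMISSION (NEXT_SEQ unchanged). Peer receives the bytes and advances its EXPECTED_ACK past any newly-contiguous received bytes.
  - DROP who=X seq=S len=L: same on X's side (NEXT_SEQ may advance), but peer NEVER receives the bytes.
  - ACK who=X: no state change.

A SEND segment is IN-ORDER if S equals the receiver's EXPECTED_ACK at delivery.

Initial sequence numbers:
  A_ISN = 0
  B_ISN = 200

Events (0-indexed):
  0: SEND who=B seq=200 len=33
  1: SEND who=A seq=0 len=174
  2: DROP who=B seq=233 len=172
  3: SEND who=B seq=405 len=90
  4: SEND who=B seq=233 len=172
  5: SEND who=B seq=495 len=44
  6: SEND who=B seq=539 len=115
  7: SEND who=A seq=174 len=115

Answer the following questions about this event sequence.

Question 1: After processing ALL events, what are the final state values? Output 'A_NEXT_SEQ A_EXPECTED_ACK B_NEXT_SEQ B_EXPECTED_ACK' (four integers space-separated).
After event 0: A_seq=0 A_ack=233 B_seq=233 B_ack=0
After event 1: A_seq=174 A_ack=233 B_seq=233 B_ack=174
After event 2: A_seq=174 A_ack=233 B_seq=405 B_ack=174
After event 3: A_seq=174 A_ack=233 B_seq=495 B_ack=174
After event 4: A_seq=174 A_ack=495 B_seq=495 B_ack=174
After event 5: A_seq=174 A_ack=539 B_seq=539 B_ack=174
After event 6: A_seq=174 A_ack=654 B_seq=654 B_ack=174
After event 7: A_seq=289 A_ack=654 B_seq=654 B_ack=289

Answer: 289 654 654 289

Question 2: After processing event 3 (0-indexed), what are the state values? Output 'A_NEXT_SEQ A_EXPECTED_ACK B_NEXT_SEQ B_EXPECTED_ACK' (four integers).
After event 0: A_seq=0 A_ack=233 B_seq=233 B_ack=0
After event 1: A_seq=174 A_ack=233 B_seq=233 B_ack=174
After event 2: A_seq=174 A_ack=233 B_seq=405 B_ack=174
After event 3: A_seq=174 A_ack=233 B_seq=495 B_ack=174

174 233 495 174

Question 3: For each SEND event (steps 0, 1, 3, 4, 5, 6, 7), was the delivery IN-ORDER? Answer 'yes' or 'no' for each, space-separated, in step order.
Step 0: SEND seq=200 -> in-order
Step 1: SEND seq=0 -> in-order
Step 3: SEND seq=405 -> out-of-order
Step 4: SEND seq=233 -> in-order
Step 5: SEND seq=495 -> in-order
Step 6: SEND seq=539 -> in-order
Step 7: SEND seq=174 -> in-order

Answer: yes yes no yes yes yes yes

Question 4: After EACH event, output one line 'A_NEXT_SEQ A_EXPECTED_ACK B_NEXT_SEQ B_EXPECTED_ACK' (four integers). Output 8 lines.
0 233 233 0
174 233 233 174
174 233 405 174
174 233 495 174
174 495 495 174
174 539 539 174
174 654 654 174
289 654 654 289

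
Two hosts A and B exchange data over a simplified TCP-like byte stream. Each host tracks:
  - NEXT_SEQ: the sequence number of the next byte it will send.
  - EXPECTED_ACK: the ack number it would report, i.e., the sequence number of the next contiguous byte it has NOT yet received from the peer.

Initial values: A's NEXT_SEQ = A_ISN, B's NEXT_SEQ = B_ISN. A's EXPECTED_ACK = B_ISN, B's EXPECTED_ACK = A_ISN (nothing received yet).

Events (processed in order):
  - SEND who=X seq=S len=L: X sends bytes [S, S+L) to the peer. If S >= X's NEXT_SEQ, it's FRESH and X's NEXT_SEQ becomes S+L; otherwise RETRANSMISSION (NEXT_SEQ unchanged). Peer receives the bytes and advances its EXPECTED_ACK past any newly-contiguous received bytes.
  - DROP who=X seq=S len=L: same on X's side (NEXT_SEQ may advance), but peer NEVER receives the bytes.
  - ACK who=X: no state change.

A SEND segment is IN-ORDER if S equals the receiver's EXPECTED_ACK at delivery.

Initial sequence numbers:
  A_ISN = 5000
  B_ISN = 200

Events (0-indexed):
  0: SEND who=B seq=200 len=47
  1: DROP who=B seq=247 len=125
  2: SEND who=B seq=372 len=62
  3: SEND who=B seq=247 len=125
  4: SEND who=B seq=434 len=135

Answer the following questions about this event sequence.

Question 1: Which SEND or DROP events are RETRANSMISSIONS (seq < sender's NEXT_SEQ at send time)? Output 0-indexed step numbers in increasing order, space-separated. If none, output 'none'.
Step 0: SEND seq=200 -> fresh
Step 1: DROP seq=247 -> fresh
Step 2: SEND seq=372 -> fresh
Step 3: SEND seq=247 -> retransmit
Step 4: SEND seq=434 -> fresh

Answer: 3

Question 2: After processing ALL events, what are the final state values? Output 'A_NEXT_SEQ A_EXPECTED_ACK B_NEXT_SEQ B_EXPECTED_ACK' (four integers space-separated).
After event 0: A_seq=5000 A_ack=247 B_seq=247 B_ack=5000
After event 1: A_seq=5000 A_ack=247 B_seq=372 B_ack=5000
After event 2: A_seq=5000 A_ack=247 B_seq=434 B_ack=5000
After event 3: A_seq=5000 A_ack=434 B_seq=434 B_ack=5000
After event 4: A_seq=5000 A_ack=569 B_seq=569 B_ack=5000

Answer: 5000 569 569 5000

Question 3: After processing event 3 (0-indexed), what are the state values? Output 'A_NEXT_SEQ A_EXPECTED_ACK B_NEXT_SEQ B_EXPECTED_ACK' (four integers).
After event 0: A_seq=5000 A_ack=247 B_seq=247 B_ack=5000
After event 1: A_seq=5000 A_ack=247 B_seq=372 B_ack=5000
After event 2: A_seq=5000 A_ack=247 B_seq=434 B_ack=5000
After event 3: A_seq=5000 A_ack=434 B_seq=434 B_ack=5000

5000 434 434 5000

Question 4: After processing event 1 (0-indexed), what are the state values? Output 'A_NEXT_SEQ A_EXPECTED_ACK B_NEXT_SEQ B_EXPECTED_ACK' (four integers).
After event 0: A_seq=5000 A_ack=247 B_seq=247 B_ack=5000
After event 1: A_seq=5000 A_ack=247 B_seq=372 B_ack=5000

5000 247 372 5000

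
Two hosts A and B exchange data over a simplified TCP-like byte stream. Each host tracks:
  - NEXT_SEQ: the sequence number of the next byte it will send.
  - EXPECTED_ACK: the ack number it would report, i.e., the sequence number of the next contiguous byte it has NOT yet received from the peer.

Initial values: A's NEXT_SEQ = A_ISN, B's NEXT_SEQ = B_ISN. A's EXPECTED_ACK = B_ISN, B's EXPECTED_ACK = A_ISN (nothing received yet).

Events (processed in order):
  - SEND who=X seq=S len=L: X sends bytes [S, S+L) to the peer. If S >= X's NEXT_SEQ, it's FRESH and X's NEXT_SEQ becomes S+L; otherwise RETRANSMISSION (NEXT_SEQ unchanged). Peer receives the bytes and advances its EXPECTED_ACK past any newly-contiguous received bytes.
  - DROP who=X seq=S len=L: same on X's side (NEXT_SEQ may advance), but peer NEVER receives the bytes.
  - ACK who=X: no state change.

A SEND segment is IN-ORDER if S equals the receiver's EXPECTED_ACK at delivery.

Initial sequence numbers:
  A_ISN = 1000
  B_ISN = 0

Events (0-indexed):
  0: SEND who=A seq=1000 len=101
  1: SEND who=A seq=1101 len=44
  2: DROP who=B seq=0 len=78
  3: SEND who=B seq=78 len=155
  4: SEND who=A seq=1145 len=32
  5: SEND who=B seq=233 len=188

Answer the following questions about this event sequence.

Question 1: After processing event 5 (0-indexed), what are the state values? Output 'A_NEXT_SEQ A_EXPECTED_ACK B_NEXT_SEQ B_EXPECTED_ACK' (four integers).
After event 0: A_seq=1101 A_ack=0 B_seq=0 B_ack=1101
After event 1: A_seq=1145 A_ack=0 B_seq=0 B_ack=1145
After event 2: A_seq=1145 A_ack=0 B_seq=78 B_ack=1145
After event 3: A_seq=1145 A_ack=0 B_seq=233 B_ack=1145
After event 4: A_seq=1177 A_ack=0 B_seq=233 B_ack=1177
After event 5: A_seq=1177 A_ack=0 B_seq=421 B_ack=1177

1177 0 421 1177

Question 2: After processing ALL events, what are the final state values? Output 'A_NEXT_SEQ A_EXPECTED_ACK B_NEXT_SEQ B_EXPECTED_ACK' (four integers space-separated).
Answer: 1177 0 421 1177

Derivation:
After event 0: A_seq=1101 A_ack=0 B_seq=0 B_ack=1101
After event 1: A_seq=1145 A_ack=0 B_seq=0 B_ack=1145
After event 2: A_seq=1145 A_ack=0 B_seq=78 B_ack=1145
After event 3: A_seq=1145 A_ack=0 B_seq=233 B_ack=1145
After event 4: A_seq=1177 A_ack=0 B_seq=233 B_ack=1177
After event 5: A_seq=1177 A_ack=0 B_seq=421 B_ack=1177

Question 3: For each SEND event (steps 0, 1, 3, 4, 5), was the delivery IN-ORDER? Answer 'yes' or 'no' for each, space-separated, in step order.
Answer: yes yes no yes no

Derivation:
Step 0: SEND seq=1000 -> in-order
Step 1: SEND seq=1101 -> in-order
Step 3: SEND seq=78 -> out-of-order
Step 4: SEND seq=1145 -> in-order
Step 5: SEND seq=233 -> out-of-order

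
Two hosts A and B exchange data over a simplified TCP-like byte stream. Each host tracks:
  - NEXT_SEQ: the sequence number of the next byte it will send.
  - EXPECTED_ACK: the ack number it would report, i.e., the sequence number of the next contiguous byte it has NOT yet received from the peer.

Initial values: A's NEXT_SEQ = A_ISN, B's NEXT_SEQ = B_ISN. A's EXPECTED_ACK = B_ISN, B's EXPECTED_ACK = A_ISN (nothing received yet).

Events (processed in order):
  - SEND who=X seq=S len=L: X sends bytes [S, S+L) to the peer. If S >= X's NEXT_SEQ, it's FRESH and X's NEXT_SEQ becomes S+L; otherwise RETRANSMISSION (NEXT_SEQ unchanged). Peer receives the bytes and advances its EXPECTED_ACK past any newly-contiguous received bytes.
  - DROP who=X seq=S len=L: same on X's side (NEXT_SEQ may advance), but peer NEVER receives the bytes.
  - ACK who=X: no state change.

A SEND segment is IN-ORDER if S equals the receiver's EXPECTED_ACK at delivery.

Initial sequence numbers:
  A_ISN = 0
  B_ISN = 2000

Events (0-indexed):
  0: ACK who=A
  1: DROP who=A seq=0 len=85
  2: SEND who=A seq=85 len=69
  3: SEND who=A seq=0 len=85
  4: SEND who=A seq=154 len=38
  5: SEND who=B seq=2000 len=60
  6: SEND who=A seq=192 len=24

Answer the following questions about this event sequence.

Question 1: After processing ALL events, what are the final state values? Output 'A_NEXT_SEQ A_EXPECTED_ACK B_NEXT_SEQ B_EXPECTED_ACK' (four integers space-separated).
After event 0: A_seq=0 A_ack=2000 B_seq=2000 B_ack=0
After event 1: A_seq=85 A_ack=2000 B_seq=2000 B_ack=0
After event 2: A_seq=154 A_ack=2000 B_seq=2000 B_ack=0
After event 3: A_seq=154 A_ack=2000 B_seq=2000 B_ack=154
After event 4: A_seq=192 A_ack=2000 B_seq=2000 B_ack=192
After event 5: A_seq=192 A_ack=2060 B_seq=2060 B_ack=192
After event 6: A_seq=216 A_ack=2060 B_seq=2060 B_ack=216

Answer: 216 2060 2060 216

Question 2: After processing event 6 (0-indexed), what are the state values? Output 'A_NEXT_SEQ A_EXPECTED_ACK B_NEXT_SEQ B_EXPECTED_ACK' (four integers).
After event 0: A_seq=0 A_ack=2000 B_seq=2000 B_ack=0
After event 1: A_seq=85 A_ack=2000 B_seq=2000 B_ack=0
After event 2: A_seq=154 A_ack=2000 B_seq=2000 B_ack=0
After event 3: A_seq=154 A_ack=2000 B_seq=2000 B_ack=154
After event 4: A_seq=192 A_ack=2000 B_seq=2000 B_ack=192
After event 5: A_seq=192 A_ack=2060 B_seq=2060 B_ack=192
After event 6: A_seq=216 A_ack=2060 B_seq=2060 B_ack=216

216 2060 2060 216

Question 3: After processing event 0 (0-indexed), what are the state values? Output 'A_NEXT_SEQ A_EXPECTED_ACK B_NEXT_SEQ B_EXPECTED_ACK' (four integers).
After event 0: A_seq=0 A_ack=2000 B_seq=2000 B_ack=0

0 2000 2000 0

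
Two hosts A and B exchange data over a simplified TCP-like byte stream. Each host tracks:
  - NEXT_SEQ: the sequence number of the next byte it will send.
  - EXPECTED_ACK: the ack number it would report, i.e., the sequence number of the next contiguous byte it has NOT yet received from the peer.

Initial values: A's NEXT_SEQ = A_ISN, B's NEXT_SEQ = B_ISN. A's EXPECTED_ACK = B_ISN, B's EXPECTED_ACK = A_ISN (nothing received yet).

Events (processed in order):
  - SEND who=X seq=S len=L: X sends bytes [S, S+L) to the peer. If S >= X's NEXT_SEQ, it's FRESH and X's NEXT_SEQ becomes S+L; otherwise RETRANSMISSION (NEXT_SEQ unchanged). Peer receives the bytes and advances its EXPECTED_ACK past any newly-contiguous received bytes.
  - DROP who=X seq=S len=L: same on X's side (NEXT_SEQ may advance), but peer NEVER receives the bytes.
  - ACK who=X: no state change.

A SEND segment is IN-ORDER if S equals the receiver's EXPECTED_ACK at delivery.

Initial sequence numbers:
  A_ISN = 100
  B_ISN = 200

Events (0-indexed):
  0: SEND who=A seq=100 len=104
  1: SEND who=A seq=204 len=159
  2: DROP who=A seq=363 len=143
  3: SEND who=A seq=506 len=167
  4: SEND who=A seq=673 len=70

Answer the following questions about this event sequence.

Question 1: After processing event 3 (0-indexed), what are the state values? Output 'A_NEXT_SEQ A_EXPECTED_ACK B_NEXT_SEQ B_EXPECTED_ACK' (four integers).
After event 0: A_seq=204 A_ack=200 B_seq=200 B_ack=204
After event 1: A_seq=363 A_ack=200 B_seq=200 B_ack=363
After event 2: A_seq=506 A_ack=200 B_seq=200 B_ack=363
After event 3: A_seq=673 A_ack=200 B_seq=200 B_ack=363

673 200 200 363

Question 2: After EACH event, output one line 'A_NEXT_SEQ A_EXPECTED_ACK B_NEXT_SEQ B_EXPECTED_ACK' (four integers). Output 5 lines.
204 200 200 204
363 200 200 363
506 200 200 363
673 200 200 363
743 200 200 363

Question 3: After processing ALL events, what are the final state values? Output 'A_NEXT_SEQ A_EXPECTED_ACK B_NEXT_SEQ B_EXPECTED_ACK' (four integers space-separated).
After event 0: A_seq=204 A_ack=200 B_seq=200 B_ack=204
After event 1: A_seq=363 A_ack=200 B_seq=200 B_ack=363
After event 2: A_seq=506 A_ack=200 B_seq=200 B_ack=363
After event 3: A_seq=673 A_ack=200 B_seq=200 B_ack=363
After event 4: A_seq=743 A_ack=200 B_seq=200 B_ack=363

Answer: 743 200 200 363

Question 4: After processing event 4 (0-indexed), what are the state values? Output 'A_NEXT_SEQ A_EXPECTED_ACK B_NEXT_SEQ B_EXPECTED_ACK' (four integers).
After event 0: A_seq=204 A_ack=200 B_seq=200 B_ack=204
After event 1: A_seq=363 A_ack=200 B_seq=200 B_ack=363
After event 2: A_seq=506 A_ack=200 B_seq=200 B_ack=363
After event 3: A_seq=673 A_ack=200 B_seq=200 B_ack=363
After event 4: A_seq=743 A_ack=200 B_seq=200 B_ack=363

743 200 200 363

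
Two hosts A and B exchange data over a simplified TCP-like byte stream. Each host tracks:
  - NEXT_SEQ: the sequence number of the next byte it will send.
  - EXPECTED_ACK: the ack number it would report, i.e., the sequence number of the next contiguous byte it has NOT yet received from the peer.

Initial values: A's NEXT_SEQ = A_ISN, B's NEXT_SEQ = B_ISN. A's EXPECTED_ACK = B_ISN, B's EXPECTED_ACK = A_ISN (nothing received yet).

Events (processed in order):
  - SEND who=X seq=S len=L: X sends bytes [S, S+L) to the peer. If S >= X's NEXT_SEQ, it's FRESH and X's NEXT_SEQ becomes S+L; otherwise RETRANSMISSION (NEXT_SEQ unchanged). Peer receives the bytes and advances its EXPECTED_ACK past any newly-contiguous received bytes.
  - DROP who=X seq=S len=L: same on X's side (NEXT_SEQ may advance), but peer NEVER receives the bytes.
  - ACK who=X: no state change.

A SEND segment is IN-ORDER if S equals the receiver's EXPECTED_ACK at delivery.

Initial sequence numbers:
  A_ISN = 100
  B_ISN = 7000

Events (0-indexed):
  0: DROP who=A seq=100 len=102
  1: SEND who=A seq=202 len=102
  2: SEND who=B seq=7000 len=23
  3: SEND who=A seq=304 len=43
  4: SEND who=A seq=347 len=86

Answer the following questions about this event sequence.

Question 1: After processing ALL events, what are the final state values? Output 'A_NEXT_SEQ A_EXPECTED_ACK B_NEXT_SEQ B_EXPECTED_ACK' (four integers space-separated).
Answer: 433 7023 7023 100

Derivation:
After event 0: A_seq=202 A_ack=7000 B_seq=7000 B_ack=100
After event 1: A_seq=304 A_ack=7000 B_seq=7000 B_ack=100
After event 2: A_seq=304 A_ack=7023 B_seq=7023 B_ack=100
After event 3: A_seq=347 A_ack=7023 B_seq=7023 B_ack=100
After event 4: A_seq=433 A_ack=7023 B_seq=7023 B_ack=100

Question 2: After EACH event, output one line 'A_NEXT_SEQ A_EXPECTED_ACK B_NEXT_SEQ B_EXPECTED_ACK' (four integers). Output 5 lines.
202 7000 7000 100
304 7000 7000 100
304 7023 7023 100
347 7023 7023 100
433 7023 7023 100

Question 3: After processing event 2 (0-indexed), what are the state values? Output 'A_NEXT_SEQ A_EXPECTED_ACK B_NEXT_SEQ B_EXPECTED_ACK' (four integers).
After event 0: A_seq=202 A_ack=7000 B_seq=7000 B_ack=100
After event 1: A_seq=304 A_ack=7000 B_seq=7000 B_ack=100
After event 2: A_seq=304 A_ack=7023 B_seq=7023 B_ack=100

304 7023 7023 100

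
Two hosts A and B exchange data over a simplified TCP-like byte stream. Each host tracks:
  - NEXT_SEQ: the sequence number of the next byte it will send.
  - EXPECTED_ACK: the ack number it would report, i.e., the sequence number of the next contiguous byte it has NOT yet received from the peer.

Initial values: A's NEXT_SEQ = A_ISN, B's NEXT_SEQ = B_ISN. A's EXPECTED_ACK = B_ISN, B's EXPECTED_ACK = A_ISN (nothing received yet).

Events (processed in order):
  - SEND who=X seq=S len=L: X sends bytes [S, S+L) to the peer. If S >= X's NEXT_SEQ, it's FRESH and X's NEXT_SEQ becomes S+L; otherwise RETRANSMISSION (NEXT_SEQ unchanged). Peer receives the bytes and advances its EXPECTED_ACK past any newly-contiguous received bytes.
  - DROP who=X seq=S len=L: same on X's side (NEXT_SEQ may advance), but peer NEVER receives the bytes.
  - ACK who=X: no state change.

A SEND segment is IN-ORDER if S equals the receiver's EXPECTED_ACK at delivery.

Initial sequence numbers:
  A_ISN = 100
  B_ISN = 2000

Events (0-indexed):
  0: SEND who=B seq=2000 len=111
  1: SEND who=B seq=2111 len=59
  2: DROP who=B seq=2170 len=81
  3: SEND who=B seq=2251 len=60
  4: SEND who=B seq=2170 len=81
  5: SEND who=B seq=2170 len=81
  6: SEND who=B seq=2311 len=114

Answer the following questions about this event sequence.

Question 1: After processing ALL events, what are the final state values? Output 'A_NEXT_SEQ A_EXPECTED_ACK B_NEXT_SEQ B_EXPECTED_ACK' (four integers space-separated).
After event 0: A_seq=100 A_ack=2111 B_seq=2111 B_ack=100
After event 1: A_seq=100 A_ack=2170 B_seq=2170 B_ack=100
After event 2: A_seq=100 A_ack=2170 B_seq=2251 B_ack=100
After event 3: A_seq=100 A_ack=2170 B_seq=2311 B_ack=100
After event 4: A_seq=100 A_ack=2311 B_seq=2311 B_ack=100
After event 5: A_seq=100 A_ack=2311 B_seq=2311 B_ack=100
After event 6: A_seq=100 A_ack=2425 B_seq=2425 B_ack=100

Answer: 100 2425 2425 100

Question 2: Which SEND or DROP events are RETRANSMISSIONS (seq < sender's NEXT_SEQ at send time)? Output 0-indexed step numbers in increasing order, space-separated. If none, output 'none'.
Answer: 4 5

Derivation:
Step 0: SEND seq=2000 -> fresh
Step 1: SEND seq=2111 -> fresh
Step 2: DROP seq=2170 -> fresh
Step 3: SEND seq=2251 -> fresh
Step 4: SEND seq=2170 -> retransmit
Step 5: SEND seq=2170 -> retransmit
Step 6: SEND seq=2311 -> fresh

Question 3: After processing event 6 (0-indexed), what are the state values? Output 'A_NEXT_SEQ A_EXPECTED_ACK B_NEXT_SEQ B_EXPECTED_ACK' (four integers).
After event 0: A_seq=100 A_ack=2111 B_seq=2111 B_ack=100
After event 1: A_seq=100 A_ack=2170 B_seq=2170 B_ack=100
After event 2: A_seq=100 A_ack=2170 B_seq=2251 B_ack=100
After event 3: A_seq=100 A_ack=2170 B_seq=2311 B_ack=100
After event 4: A_seq=100 A_ack=2311 B_seq=2311 B_ack=100
After event 5: A_seq=100 A_ack=2311 B_seq=2311 B_ack=100
After event 6: A_seq=100 A_ack=2425 B_seq=2425 B_ack=100

100 2425 2425 100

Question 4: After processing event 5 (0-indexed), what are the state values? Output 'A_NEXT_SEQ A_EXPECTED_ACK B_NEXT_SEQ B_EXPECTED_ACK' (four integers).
After event 0: A_seq=100 A_ack=2111 B_seq=2111 B_ack=100
After event 1: A_seq=100 A_ack=2170 B_seq=2170 B_ack=100
After event 2: A_seq=100 A_ack=2170 B_seq=2251 B_ack=100
After event 3: A_seq=100 A_ack=2170 B_seq=2311 B_ack=100
After event 4: A_seq=100 A_ack=2311 B_seq=2311 B_ack=100
After event 5: A_seq=100 A_ack=2311 B_seq=2311 B_ack=100

100 2311 2311 100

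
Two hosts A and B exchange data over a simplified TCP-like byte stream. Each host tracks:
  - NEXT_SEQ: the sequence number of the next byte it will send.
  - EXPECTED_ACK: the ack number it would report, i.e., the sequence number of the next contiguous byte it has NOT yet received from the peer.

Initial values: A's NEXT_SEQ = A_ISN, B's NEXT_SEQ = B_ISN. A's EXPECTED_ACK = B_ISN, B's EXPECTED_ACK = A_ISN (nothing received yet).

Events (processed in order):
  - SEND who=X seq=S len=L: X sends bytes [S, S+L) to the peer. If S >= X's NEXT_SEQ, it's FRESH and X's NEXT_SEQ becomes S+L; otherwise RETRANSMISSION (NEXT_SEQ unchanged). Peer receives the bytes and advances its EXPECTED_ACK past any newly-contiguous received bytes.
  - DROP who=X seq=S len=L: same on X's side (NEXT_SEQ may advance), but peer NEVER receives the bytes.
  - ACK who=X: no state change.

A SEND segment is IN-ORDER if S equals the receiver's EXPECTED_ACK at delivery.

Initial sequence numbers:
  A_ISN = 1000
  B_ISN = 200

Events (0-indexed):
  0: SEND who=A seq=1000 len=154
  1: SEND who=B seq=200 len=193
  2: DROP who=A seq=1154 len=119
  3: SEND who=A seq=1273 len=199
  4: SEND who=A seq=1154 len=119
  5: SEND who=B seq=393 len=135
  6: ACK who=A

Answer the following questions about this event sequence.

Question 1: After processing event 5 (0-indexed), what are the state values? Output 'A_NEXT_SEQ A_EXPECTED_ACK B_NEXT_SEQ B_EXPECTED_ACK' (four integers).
After event 0: A_seq=1154 A_ack=200 B_seq=200 B_ack=1154
After event 1: A_seq=1154 A_ack=393 B_seq=393 B_ack=1154
After event 2: A_seq=1273 A_ack=393 B_seq=393 B_ack=1154
After event 3: A_seq=1472 A_ack=393 B_seq=393 B_ack=1154
After event 4: A_seq=1472 A_ack=393 B_seq=393 B_ack=1472
After event 5: A_seq=1472 A_ack=528 B_seq=528 B_ack=1472

1472 528 528 1472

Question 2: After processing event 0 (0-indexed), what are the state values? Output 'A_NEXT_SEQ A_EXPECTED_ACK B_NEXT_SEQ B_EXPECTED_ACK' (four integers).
After event 0: A_seq=1154 A_ack=200 B_seq=200 B_ack=1154

1154 200 200 1154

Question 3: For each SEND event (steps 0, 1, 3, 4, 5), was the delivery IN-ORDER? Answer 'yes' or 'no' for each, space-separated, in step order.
Answer: yes yes no yes yes

Derivation:
Step 0: SEND seq=1000 -> in-order
Step 1: SEND seq=200 -> in-order
Step 3: SEND seq=1273 -> out-of-order
Step 4: SEND seq=1154 -> in-order
Step 5: SEND seq=393 -> in-order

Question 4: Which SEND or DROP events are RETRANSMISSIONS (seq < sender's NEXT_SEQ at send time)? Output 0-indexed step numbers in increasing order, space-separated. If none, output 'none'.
Step 0: SEND seq=1000 -> fresh
Step 1: SEND seq=200 -> fresh
Step 2: DROP seq=1154 -> fresh
Step 3: SEND seq=1273 -> fresh
Step 4: SEND seq=1154 -> retransmit
Step 5: SEND seq=393 -> fresh

Answer: 4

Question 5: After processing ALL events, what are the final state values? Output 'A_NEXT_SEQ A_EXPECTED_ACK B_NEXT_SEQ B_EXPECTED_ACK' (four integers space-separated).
Answer: 1472 528 528 1472

Derivation:
After event 0: A_seq=1154 A_ack=200 B_seq=200 B_ack=1154
After event 1: A_seq=1154 A_ack=393 B_seq=393 B_ack=1154
After event 2: A_seq=1273 A_ack=393 B_seq=393 B_ack=1154
After event 3: A_seq=1472 A_ack=393 B_seq=393 B_ack=1154
After event 4: A_seq=1472 A_ack=393 B_seq=393 B_ack=1472
After event 5: A_seq=1472 A_ack=528 B_seq=528 B_ack=1472
After event 6: A_seq=1472 A_ack=528 B_seq=528 B_ack=1472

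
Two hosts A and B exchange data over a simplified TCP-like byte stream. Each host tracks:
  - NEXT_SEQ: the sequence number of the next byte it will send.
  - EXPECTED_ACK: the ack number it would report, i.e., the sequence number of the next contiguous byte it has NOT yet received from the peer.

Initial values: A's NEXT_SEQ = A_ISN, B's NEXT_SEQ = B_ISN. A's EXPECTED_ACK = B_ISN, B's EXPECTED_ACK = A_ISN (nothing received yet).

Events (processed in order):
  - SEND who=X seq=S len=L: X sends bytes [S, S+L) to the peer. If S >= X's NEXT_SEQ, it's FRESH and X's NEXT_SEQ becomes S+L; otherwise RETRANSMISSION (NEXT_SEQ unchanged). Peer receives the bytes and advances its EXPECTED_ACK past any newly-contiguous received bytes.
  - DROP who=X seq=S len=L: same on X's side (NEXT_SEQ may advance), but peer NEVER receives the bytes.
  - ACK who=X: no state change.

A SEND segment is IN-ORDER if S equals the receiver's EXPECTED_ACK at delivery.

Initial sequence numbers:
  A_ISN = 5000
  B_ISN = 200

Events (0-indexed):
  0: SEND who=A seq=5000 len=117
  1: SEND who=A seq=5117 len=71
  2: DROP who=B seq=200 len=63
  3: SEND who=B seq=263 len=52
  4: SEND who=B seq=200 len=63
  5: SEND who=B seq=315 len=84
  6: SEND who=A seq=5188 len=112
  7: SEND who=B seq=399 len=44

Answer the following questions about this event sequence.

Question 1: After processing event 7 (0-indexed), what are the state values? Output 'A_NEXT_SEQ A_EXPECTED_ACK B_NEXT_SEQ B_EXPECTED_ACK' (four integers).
After event 0: A_seq=5117 A_ack=200 B_seq=200 B_ack=5117
After event 1: A_seq=5188 A_ack=200 B_seq=200 B_ack=5188
After event 2: A_seq=5188 A_ack=200 B_seq=263 B_ack=5188
After event 3: A_seq=5188 A_ack=200 B_seq=315 B_ack=5188
After event 4: A_seq=5188 A_ack=315 B_seq=315 B_ack=5188
After event 5: A_seq=5188 A_ack=399 B_seq=399 B_ack=5188
After event 6: A_seq=5300 A_ack=399 B_seq=399 B_ack=5300
After event 7: A_seq=5300 A_ack=443 B_seq=443 B_ack=5300

5300 443 443 5300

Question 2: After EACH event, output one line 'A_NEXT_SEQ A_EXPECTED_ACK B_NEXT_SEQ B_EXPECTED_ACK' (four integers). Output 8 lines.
5117 200 200 5117
5188 200 200 5188
5188 200 263 5188
5188 200 315 5188
5188 315 315 5188
5188 399 399 5188
5300 399 399 5300
5300 443 443 5300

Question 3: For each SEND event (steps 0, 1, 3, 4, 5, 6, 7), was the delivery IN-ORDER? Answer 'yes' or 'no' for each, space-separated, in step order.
Answer: yes yes no yes yes yes yes

Derivation:
Step 0: SEND seq=5000 -> in-order
Step 1: SEND seq=5117 -> in-order
Step 3: SEND seq=263 -> out-of-order
Step 4: SEND seq=200 -> in-order
Step 5: SEND seq=315 -> in-order
Step 6: SEND seq=5188 -> in-order
Step 7: SEND seq=399 -> in-order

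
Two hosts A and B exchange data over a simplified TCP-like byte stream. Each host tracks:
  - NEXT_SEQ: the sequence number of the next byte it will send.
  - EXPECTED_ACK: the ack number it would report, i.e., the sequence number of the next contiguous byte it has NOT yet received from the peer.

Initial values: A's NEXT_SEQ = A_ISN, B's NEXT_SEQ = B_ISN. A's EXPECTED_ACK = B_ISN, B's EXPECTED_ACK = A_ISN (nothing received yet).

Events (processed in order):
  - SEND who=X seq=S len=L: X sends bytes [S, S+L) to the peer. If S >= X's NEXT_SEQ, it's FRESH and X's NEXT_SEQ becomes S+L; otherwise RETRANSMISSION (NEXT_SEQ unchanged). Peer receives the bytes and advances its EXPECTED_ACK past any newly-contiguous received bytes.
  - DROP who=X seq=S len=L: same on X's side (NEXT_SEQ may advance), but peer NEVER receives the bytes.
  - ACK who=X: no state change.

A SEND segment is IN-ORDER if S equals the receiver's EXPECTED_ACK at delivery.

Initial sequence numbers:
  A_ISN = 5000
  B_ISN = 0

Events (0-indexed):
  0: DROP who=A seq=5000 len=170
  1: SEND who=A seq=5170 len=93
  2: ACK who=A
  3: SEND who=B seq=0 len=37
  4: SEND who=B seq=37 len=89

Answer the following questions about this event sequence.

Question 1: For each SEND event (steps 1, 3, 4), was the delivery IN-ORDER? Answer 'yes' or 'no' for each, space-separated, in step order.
Step 1: SEND seq=5170 -> out-of-order
Step 3: SEND seq=0 -> in-order
Step 4: SEND seq=37 -> in-order

Answer: no yes yes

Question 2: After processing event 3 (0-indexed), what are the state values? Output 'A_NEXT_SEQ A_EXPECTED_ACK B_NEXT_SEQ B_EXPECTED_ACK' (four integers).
After event 0: A_seq=5170 A_ack=0 B_seq=0 B_ack=5000
After event 1: A_seq=5263 A_ack=0 B_seq=0 B_ack=5000
After event 2: A_seq=5263 A_ack=0 B_seq=0 B_ack=5000
After event 3: A_seq=5263 A_ack=37 B_seq=37 B_ack=5000

5263 37 37 5000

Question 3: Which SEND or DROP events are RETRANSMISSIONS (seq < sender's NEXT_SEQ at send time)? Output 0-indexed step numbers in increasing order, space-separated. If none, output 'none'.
Answer: none

Derivation:
Step 0: DROP seq=5000 -> fresh
Step 1: SEND seq=5170 -> fresh
Step 3: SEND seq=0 -> fresh
Step 4: SEND seq=37 -> fresh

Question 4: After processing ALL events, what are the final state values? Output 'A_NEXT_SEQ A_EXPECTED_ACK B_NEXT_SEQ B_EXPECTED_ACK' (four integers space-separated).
Answer: 5263 126 126 5000

Derivation:
After event 0: A_seq=5170 A_ack=0 B_seq=0 B_ack=5000
After event 1: A_seq=5263 A_ack=0 B_seq=0 B_ack=5000
After event 2: A_seq=5263 A_ack=0 B_seq=0 B_ack=5000
After event 3: A_seq=5263 A_ack=37 B_seq=37 B_ack=5000
After event 4: A_seq=5263 A_ack=126 B_seq=126 B_ack=5000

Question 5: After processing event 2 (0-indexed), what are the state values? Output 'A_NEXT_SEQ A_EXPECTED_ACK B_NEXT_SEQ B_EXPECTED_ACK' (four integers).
After event 0: A_seq=5170 A_ack=0 B_seq=0 B_ack=5000
After event 1: A_seq=5263 A_ack=0 B_seq=0 B_ack=5000
After event 2: A_seq=5263 A_ack=0 B_seq=0 B_ack=5000

5263 0 0 5000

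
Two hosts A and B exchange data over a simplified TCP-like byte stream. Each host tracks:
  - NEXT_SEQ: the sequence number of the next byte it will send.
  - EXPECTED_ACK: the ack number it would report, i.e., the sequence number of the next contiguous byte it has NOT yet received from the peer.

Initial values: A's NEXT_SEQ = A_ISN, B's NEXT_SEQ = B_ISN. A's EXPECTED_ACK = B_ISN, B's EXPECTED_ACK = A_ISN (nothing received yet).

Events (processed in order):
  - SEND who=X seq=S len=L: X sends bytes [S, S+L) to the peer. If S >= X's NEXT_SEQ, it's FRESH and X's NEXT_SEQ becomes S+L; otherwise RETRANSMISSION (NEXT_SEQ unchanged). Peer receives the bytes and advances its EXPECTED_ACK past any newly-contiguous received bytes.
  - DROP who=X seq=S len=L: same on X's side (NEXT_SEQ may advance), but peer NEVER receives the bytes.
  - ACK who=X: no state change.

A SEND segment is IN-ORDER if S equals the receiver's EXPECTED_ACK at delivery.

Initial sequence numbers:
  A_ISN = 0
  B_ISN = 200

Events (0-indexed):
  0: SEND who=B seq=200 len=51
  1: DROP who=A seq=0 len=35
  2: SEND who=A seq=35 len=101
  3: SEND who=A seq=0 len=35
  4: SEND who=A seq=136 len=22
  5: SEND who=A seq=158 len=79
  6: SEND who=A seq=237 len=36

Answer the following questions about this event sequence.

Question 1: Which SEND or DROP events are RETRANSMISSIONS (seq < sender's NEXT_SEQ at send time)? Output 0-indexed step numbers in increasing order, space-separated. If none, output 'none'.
Step 0: SEND seq=200 -> fresh
Step 1: DROP seq=0 -> fresh
Step 2: SEND seq=35 -> fresh
Step 3: SEND seq=0 -> retransmit
Step 4: SEND seq=136 -> fresh
Step 5: SEND seq=158 -> fresh
Step 6: SEND seq=237 -> fresh

Answer: 3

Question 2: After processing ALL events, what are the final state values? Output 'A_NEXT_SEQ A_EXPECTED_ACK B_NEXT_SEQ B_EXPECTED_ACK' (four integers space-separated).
After event 0: A_seq=0 A_ack=251 B_seq=251 B_ack=0
After event 1: A_seq=35 A_ack=251 B_seq=251 B_ack=0
After event 2: A_seq=136 A_ack=251 B_seq=251 B_ack=0
After event 3: A_seq=136 A_ack=251 B_seq=251 B_ack=136
After event 4: A_seq=158 A_ack=251 B_seq=251 B_ack=158
After event 5: A_seq=237 A_ack=251 B_seq=251 B_ack=237
After event 6: A_seq=273 A_ack=251 B_seq=251 B_ack=273

Answer: 273 251 251 273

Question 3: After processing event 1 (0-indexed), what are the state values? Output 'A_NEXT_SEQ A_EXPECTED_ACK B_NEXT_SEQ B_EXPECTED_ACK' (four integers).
After event 0: A_seq=0 A_ack=251 B_seq=251 B_ack=0
After event 1: A_seq=35 A_ack=251 B_seq=251 B_ack=0

35 251 251 0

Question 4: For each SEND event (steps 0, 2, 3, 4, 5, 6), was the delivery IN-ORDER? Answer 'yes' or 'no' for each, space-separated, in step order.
Step 0: SEND seq=200 -> in-order
Step 2: SEND seq=35 -> out-of-order
Step 3: SEND seq=0 -> in-order
Step 4: SEND seq=136 -> in-order
Step 5: SEND seq=158 -> in-order
Step 6: SEND seq=237 -> in-order

Answer: yes no yes yes yes yes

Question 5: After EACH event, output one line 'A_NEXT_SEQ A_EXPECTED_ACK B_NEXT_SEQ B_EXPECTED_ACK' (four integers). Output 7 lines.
0 251 251 0
35 251 251 0
136 251 251 0
136 251 251 136
158 251 251 158
237 251 251 237
273 251 251 273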